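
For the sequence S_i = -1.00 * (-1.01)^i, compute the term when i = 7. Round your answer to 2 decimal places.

S_7 = -1.0 * (-1.01)^7 ≈ -1.0 * -1.0721 ≈ 1.07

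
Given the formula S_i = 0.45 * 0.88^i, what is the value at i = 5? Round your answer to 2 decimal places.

S_5 = 0.45 * 0.88^5 ≈ 0.45 * 0.5277 ≈ 0.24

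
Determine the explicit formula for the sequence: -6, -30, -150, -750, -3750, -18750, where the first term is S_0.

Check ratios: -30 / -6 = 5.0
Common ratio r = 5.
First term a = -6.
Formula: S_i = -6 * 5^i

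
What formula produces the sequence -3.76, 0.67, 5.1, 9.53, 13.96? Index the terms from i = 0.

Check differences: 0.67 - -3.76 = 4.43
5.1 - 0.67 = 4.43
Common difference d = 4.43.
First term a = -3.76.
Formula: S_i = -3.76 + 4.43*i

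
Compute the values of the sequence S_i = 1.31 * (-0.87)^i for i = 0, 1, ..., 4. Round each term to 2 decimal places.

This is a geometric sequence.
i=0: S_0 = 1.31 * (-0.87)^0 = 1.31
i=1: S_1 = 1.31 * (-0.87)^1 ≈ -1.14
i=2: S_2 = 1.31 * (-0.87)^2 ≈ 0.99
i=3: S_3 = 1.31 * (-0.87)^3 ≈ -0.86
i=4: S_4 = 1.31 * (-0.87)^4 ≈ 0.75
The first 5 terms are: [1.31, -1.14, 0.99, -0.86, 0.75]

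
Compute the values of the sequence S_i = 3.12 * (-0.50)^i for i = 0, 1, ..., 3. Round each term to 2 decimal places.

This is a geometric sequence.
i=0: S_0 = 3.12 * (-0.5)^0 = 3.12
i=1: S_1 = 3.12 * (-0.5)^1 = -1.56
i=2: S_2 = 3.12 * (-0.5)^2 = 0.78
i=3: S_3 = 3.12 * (-0.5)^3 = -0.39
The first 4 terms are: [3.12, -1.56, 0.78, -0.39]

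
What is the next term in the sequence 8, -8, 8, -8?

Ratios: -8 / 8 = -1.0
This is a geometric sequence with common ratio r = -1.
Next term = -8 * -1 = 8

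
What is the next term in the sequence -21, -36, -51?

Differences: -36 - -21 = -15
This is an arithmetic sequence with common difference d = -15.
Next term = -51 + -15 = -66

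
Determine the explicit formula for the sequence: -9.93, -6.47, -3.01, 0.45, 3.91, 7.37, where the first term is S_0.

Check differences: -6.47 - -9.93 = 3.46
-3.01 - -6.47 = 3.46
Common difference d = 3.46.
First term a = -9.93.
Formula: S_i = -9.93 + 3.46*i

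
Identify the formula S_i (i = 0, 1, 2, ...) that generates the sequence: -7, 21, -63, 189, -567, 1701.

Check ratios: 21 / -7 = -3.0
Common ratio r = -3.
First term a = -7.
Formula: S_i = -7 * (-3)^i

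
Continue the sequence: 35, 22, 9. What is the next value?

Differences: 22 - 35 = -13
This is an arithmetic sequence with common difference d = -13.
Next term = 9 + -13 = -4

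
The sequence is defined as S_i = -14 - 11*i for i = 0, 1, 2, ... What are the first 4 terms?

This is an arithmetic sequence.
i=0: S_0 = -14 + -11*0 = -14
i=1: S_1 = -14 + -11*1 = -25
i=2: S_2 = -14 + -11*2 = -36
i=3: S_3 = -14 + -11*3 = -47
The first 4 terms are: [-14, -25, -36, -47]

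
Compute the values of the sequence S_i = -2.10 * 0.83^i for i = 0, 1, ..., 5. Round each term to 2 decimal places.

This is a geometric sequence.
i=0: S_0 = -2.1 * 0.83^0 = -2.1
i=1: S_1 = -2.1 * 0.83^1 ≈ -1.74
i=2: S_2 = -2.1 * 0.83^2 ≈ -1.45
i=3: S_3 = -2.1 * 0.83^3 ≈ -1.2
i=4: S_4 = -2.1 * 0.83^4 ≈ -1.0
i=5: S_5 = -2.1 * 0.83^5 ≈ -0.83
The first 6 terms are: [-2.1, -1.74, -1.45, -1.2, -1.0, -0.83]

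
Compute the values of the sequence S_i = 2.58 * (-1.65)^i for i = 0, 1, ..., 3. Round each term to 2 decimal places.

This is a geometric sequence.
i=0: S_0 = 2.58 * (-1.65)^0 = 2.58
i=1: S_1 = 2.58 * (-1.65)^1 ≈ -4.26
i=2: S_2 = 2.58 * (-1.65)^2 ≈ 7.02
i=3: S_3 = 2.58 * (-1.65)^3 ≈ -11.59
The first 4 terms are: [2.58, -4.26, 7.02, -11.59]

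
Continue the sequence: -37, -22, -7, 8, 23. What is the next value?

Differences: -22 - -37 = 15
This is an arithmetic sequence with common difference d = 15.
Next term = 23 + 15 = 38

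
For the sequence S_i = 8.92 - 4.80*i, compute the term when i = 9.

S_9 = 8.92 + -4.8*9 = 8.92 + -43.2 = -34.28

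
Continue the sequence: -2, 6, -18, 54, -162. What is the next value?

Ratios: 6 / -2 = -3.0
This is a geometric sequence with common ratio r = -3.
Next term = -162 * -3 = 486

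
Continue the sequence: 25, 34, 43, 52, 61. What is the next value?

Differences: 34 - 25 = 9
This is an arithmetic sequence with common difference d = 9.
Next term = 61 + 9 = 70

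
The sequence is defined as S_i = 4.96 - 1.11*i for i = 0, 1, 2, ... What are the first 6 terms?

This is an arithmetic sequence.
i=0: S_0 = 4.96 + -1.11*0 = 4.96
i=1: S_1 = 4.96 + -1.11*1 = 3.85
i=2: S_2 = 4.96 + -1.11*2 = 2.74
i=3: S_3 = 4.96 + -1.11*3 = 1.63
i=4: S_4 = 4.96 + -1.11*4 = 0.52
i=5: S_5 = 4.96 + -1.11*5 = -0.59
The first 6 terms are: [4.96, 3.85, 2.74, 1.63, 0.52, -0.59]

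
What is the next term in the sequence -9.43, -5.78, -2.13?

Differences: -5.78 - -9.43 = 3.65
This is an arithmetic sequence with common difference d = 3.65.
Next term = -2.13 + 3.65 = 1.52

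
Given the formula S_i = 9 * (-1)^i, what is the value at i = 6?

S_6 = 9 * (-1)^6 = 9 * 1 = 9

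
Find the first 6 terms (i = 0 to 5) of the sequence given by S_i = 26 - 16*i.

This is an arithmetic sequence.
i=0: S_0 = 26 + -16*0 = 26
i=1: S_1 = 26 + -16*1 = 10
i=2: S_2 = 26 + -16*2 = -6
i=3: S_3 = 26 + -16*3 = -22
i=4: S_4 = 26 + -16*4 = -38
i=5: S_5 = 26 + -16*5 = -54
The first 6 terms are: [26, 10, -6, -22, -38, -54]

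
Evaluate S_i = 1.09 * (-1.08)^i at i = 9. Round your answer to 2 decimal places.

S_9 = 1.09 * (-1.08)^9 ≈ 1.09 * -1.999 ≈ -2.18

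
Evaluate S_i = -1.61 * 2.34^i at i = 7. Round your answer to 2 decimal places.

S_7 = -1.61 * 2.34^7 ≈ -1.61 * 384.159 ≈ -618.5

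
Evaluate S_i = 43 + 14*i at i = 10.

S_10 = 43 + 14*10 = 43 + 140 = 183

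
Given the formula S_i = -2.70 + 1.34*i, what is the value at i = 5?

S_5 = -2.7 + 1.34*5 = -2.7 + 6.7 = 4.0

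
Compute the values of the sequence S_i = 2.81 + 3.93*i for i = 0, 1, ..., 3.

This is an arithmetic sequence.
i=0: S_0 = 2.81 + 3.93*0 = 2.81
i=1: S_1 = 2.81 + 3.93*1 = 6.74
i=2: S_2 = 2.81 + 3.93*2 = 10.67
i=3: S_3 = 2.81 + 3.93*3 = 14.6
The first 4 terms are: [2.81, 6.74, 10.67, 14.6]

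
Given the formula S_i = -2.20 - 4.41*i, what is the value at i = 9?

S_9 = -2.2 + -4.41*9 = -2.2 + -39.69 = -41.89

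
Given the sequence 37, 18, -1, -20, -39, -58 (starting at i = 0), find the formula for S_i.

Check differences: 18 - 37 = -19
-1 - 18 = -19
Common difference d = -19.
First term a = 37.
Formula: S_i = 37 - 19*i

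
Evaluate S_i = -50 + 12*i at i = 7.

S_7 = -50 + 12*7 = -50 + 84 = 34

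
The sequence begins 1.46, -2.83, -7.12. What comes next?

Differences: -2.83 - 1.46 = -4.29
This is an arithmetic sequence with common difference d = -4.29.
Next term = -7.12 + -4.29 = -11.41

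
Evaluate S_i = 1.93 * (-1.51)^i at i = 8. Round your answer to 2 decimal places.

S_8 = 1.93 * (-1.51)^8 ≈ 1.93 * 27.0281 ≈ 52.16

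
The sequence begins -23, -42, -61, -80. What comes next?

Differences: -42 - -23 = -19
This is an arithmetic sequence with common difference d = -19.
Next term = -80 + -19 = -99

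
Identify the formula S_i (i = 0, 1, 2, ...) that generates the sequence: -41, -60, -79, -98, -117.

Check differences: -60 - -41 = -19
-79 - -60 = -19
Common difference d = -19.
First term a = -41.
Formula: S_i = -41 - 19*i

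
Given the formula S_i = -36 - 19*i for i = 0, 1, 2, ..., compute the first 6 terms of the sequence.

This is an arithmetic sequence.
i=0: S_0 = -36 + -19*0 = -36
i=1: S_1 = -36 + -19*1 = -55
i=2: S_2 = -36 + -19*2 = -74
i=3: S_3 = -36 + -19*3 = -93
i=4: S_4 = -36 + -19*4 = -112
i=5: S_5 = -36 + -19*5 = -131
The first 6 terms are: [-36, -55, -74, -93, -112, -131]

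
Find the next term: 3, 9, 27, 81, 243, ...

Ratios: 9 / 3 = 3.0
This is a geometric sequence with common ratio r = 3.
Next term = 243 * 3 = 729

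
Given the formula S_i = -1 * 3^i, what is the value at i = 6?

S_6 = -1 * 3^6 = -1 * 729 = -729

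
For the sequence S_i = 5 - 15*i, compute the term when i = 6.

S_6 = 5 + -15*6 = 5 + -90 = -85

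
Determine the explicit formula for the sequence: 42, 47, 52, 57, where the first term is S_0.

Check differences: 47 - 42 = 5
52 - 47 = 5
Common difference d = 5.
First term a = 42.
Formula: S_i = 42 + 5*i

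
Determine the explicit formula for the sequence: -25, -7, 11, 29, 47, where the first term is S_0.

Check differences: -7 - -25 = 18
11 - -7 = 18
Common difference d = 18.
First term a = -25.
Formula: S_i = -25 + 18*i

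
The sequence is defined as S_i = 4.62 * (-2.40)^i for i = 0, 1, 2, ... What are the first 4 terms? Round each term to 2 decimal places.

This is a geometric sequence.
i=0: S_0 = 4.62 * (-2.4)^0 = 4.62
i=1: S_1 = 4.62 * (-2.4)^1 ≈ -11.09
i=2: S_2 = 4.62 * (-2.4)^2 ≈ 26.61
i=3: S_3 = 4.62 * (-2.4)^3 ≈ -63.87
The first 4 terms are: [4.62, -11.09, 26.61, -63.87]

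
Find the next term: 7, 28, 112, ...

Ratios: 28 / 7 = 4.0
This is a geometric sequence with common ratio r = 4.
Next term = 112 * 4 = 448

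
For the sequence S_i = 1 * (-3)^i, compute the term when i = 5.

S_5 = 1 * (-3)^5 = 1 * -243 = -243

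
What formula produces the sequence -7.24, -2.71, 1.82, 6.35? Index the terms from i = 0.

Check differences: -2.71 - -7.24 = 4.53
1.82 - -2.71 = 4.53
Common difference d = 4.53.
First term a = -7.24.
Formula: S_i = -7.24 + 4.53*i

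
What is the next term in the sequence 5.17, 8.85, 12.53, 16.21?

Differences: 8.85 - 5.17 = 3.68
This is an arithmetic sequence with common difference d = 3.68.
Next term = 16.21 + 3.68 = 19.89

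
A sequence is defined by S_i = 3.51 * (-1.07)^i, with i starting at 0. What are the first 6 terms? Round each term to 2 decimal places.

This is a geometric sequence.
i=0: S_0 = 3.51 * (-1.07)^0 = 3.51
i=1: S_1 = 3.51 * (-1.07)^1 ≈ -3.76
i=2: S_2 = 3.51 * (-1.07)^2 ≈ 4.02
i=3: S_3 = 3.51 * (-1.07)^3 ≈ -4.3
i=4: S_4 = 3.51 * (-1.07)^4 ≈ 4.6
i=5: S_5 = 3.51 * (-1.07)^5 ≈ -4.92
The first 6 terms are: [3.51, -3.76, 4.02, -4.3, 4.6, -4.92]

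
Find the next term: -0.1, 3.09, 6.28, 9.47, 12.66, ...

Differences: 3.09 - -0.1 = 3.19
This is an arithmetic sequence with common difference d = 3.19.
Next term = 12.66 + 3.19 = 15.85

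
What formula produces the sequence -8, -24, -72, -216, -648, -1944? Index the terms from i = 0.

Check ratios: -24 / -8 = 3.0
Common ratio r = 3.
First term a = -8.
Formula: S_i = -8 * 3^i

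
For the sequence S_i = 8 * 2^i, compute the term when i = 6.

S_6 = 8 * 2^6 = 8 * 64 = 512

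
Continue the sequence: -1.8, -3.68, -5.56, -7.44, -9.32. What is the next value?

Differences: -3.68 - -1.8 = -1.88
This is an arithmetic sequence with common difference d = -1.88.
Next term = -9.32 + -1.88 = -11.2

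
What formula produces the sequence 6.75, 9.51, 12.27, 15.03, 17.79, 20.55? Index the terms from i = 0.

Check differences: 9.51 - 6.75 = 2.76
12.27 - 9.51 = 2.76
Common difference d = 2.76.
First term a = 6.75.
Formula: S_i = 6.75 + 2.76*i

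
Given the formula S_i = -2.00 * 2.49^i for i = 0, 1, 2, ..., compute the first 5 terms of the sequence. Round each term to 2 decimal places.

This is a geometric sequence.
i=0: S_0 = -2.0 * 2.49^0 = -2.0
i=1: S_1 = -2.0 * 2.49^1 = -4.98
i=2: S_2 = -2.0 * 2.49^2 ≈ -12.4
i=3: S_3 = -2.0 * 2.49^3 ≈ -30.88
i=4: S_4 = -2.0 * 2.49^4 ≈ -76.88
The first 5 terms are: [-2.0, -4.98, -12.4, -30.88, -76.88]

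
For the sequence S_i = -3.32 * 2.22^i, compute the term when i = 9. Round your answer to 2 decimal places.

S_9 = -3.32 * 2.22^9 ≈ -3.32 * 1309.7149 ≈ -4348.25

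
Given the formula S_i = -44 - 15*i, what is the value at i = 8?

S_8 = -44 + -15*8 = -44 + -120 = -164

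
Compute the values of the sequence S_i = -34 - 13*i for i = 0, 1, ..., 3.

This is an arithmetic sequence.
i=0: S_0 = -34 + -13*0 = -34
i=1: S_1 = -34 + -13*1 = -47
i=2: S_2 = -34 + -13*2 = -60
i=3: S_3 = -34 + -13*3 = -73
The first 4 terms are: [-34, -47, -60, -73]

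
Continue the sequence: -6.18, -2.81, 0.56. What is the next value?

Differences: -2.81 - -6.18 = 3.37
This is an arithmetic sequence with common difference d = 3.37.
Next term = 0.56 + 3.37 = 3.93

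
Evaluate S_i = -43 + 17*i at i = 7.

S_7 = -43 + 17*7 = -43 + 119 = 76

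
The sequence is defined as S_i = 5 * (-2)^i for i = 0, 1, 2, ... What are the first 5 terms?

This is a geometric sequence.
i=0: S_0 = 5 * (-2)^0 = 5
i=1: S_1 = 5 * (-2)^1 = -10
i=2: S_2 = 5 * (-2)^2 = 20
i=3: S_3 = 5 * (-2)^3 = -40
i=4: S_4 = 5 * (-2)^4 = 80
The first 5 terms are: [5, -10, 20, -40, 80]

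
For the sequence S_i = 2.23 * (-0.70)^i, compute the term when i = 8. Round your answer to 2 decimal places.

S_8 = 2.23 * (-0.7)^8 ≈ 2.23 * 0.0576 ≈ 0.13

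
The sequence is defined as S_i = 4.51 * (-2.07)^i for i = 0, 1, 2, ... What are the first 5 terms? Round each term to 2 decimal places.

This is a geometric sequence.
i=0: S_0 = 4.51 * (-2.07)^0 = 4.51
i=1: S_1 = 4.51 * (-2.07)^1 ≈ -9.34
i=2: S_2 = 4.51 * (-2.07)^2 ≈ 19.32
i=3: S_3 = 4.51 * (-2.07)^3 ≈ -40.0
i=4: S_4 = 4.51 * (-2.07)^4 ≈ 82.81
The first 5 terms are: [4.51, -9.34, 19.32, -40.0, 82.81]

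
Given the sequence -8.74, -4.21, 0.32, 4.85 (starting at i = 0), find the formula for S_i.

Check differences: -4.21 - -8.74 = 4.53
0.32 - -4.21 = 4.53
Common difference d = 4.53.
First term a = -8.74.
Formula: S_i = -8.74 + 4.53*i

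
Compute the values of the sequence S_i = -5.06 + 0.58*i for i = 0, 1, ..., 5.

This is an arithmetic sequence.
i=0: S_0 = -5.06 + 0.58*0 = -5.06
i=1: S_1 = -5.06 + 0.58*1 = -4.48
i=2: S_2 = -5.06 + 0.58*2 = -3.9
i=3: S_3 = -5.06 + 0.58*3 = -3.32
i=4: S_4 = -5.06 + 0.58*4 = -2.74
i=5: S_5 = -5.06 + 0.58*5 = -2.16
The first 6 terms are: [-5.06, -4.48, -3.9, -3.32, -2.74, -2.16]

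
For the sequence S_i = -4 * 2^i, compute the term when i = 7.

S_7 = -4 * 2^7 = -4 * 128 = -512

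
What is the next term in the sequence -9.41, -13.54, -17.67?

Differences: -13.54 - -9.41 = -4.13
This is an arithmetic sequence with common difference d = -4.13.
Next term = -17.67 + -4.13 = -21.8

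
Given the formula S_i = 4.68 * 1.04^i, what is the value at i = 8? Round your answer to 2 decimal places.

S_8 = 4.68 * 1.04^8 ≈ 4.68 * 1.36857 ≈ 6.4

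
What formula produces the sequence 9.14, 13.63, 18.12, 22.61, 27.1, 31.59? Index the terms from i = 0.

Check differences: 13.63 - 9.14 = 4.49
18.12 - 13.63 = 4.49
Common difference d = 4.49.
First term a = 9.14.
Formula: S_i = 9.14 + 4.49*i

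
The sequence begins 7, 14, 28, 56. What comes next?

Ratios: 14 / 7 = 2.0
This is a geometric sequence with common ratio r = 2.
Next term = 56 * 2 = 112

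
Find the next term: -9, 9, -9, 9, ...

Ratios: 9 / -9 = -1.0
This is a geometric sequence with common ratio r = -1.
Next term = 9 * -1 = -9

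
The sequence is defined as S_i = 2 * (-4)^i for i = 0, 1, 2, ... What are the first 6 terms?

This is a geometric sequence.
i=0: S_0 = 2 * (-4)^0 = 2
i=1: S_1 = 2 * (-4)^1 = -8
i=2: S_2 = 2 * (-4)^2 = 32
i=3: S_3 = 2 * (-4)^3 = -128
i=4: S_4 = 2 * (-4)^4 = 512
i=5: S_5 = 2 * (-4)^5 = -2048
The first 6 terms are: [2, -8, 32, -128, 512, -2048]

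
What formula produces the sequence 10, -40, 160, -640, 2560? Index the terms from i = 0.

Check ratios: -40 / 10 = -4.0
Common ratio r = -4.
First term a = 10.
Formula: S_i = 10 * (-4)^i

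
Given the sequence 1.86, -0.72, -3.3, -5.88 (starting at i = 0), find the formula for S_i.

Check differences: -0.72 - 1.86 = -2.58
-3.3 - -0.72 = -2.58
Common difference d = -2.58.
First term a = 1.86.
Formula: S_i = 1.86 - 2.58*i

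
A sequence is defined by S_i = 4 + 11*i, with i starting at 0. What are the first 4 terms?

This is an arithmetic sequence.
i=0: S_0 = 4 + 11*0 = 4
i=1: S_1 = 4 + 11*1 = 15
i=2: S_2 = 4 + 11*2 = 26
i=3: S_3 = 4 + 11*3 = 37
The first 4 terms are: [4, 15, 26, 37]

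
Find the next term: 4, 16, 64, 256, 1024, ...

Ratios: 16 / 4 = 4.0
This is a geometric sequence with common ratio r = 4.
Next term = 1024 * 4 = 4096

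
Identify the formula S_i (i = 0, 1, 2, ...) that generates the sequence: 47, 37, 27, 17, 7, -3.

Check differences: 37 - 47 = -10
27 - 37 = -10
Common difference d = -10.
First term a = 47.
Formula: S_i = 47 - 10*i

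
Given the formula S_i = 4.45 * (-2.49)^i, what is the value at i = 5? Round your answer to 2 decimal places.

S_5 = 4.45 * (-2.49)^5 ≈ 4.45 * -95.7187 ≈ -425.95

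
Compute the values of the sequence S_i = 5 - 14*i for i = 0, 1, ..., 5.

This is an arithmetic sequence.
i=0: S_0 = 5 + -14*0 = 5
i=1: S_1 = 5 + -14*1 = -9
i=2: S_2 = 5 + -14*2 = -23
i=3: S_3 = 5 + -14*3 = -37
i=4: S_4 = 5 + -14*4 = -51
i=5: S_5 = 5 + -14*5 = -65
The first 6 terms are: [5, -9, -23, -37, -51, -65]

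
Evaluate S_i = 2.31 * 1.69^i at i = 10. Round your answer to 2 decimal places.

S_10 = 2.31 * 1.69^10 ≈ 2.31 * 190.0496 ≈ 439.01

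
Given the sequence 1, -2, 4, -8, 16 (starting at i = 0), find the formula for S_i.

Check ratios: -2 / 1 = -2.0
Common ratio r = -2.
First term a = 1.
Formula: S_i = 1 * (-2)^i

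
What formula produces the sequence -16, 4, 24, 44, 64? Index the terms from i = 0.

Check differences: 4 - -16 = 20
24 - 4 = 20
Common difference d = 20.
First term a = -16.
Formula: S_i = -16 + 20*i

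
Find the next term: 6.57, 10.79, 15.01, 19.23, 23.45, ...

Differences: 10.79 - 6.57 = 4.22
This is an arithmetic sequence with common difference d = 4.22.
Next term = 23.45 + 4.22 = 27.67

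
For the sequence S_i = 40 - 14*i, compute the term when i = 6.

S_6 = 40 + -14*6 = 40 + -84 = -44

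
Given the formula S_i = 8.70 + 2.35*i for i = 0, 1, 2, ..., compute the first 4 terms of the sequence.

This is an arithmetic sequence.
i=0: S_0 = 8.7 + 2.35*0 = 8.7
i=1: S_1 = 8.7 + 2.35*1 = 11.05
i=2: S_2 = 8.7 + 2.35*2 = 13.4
i=3: S_3 = 8.7 + 2.35*3 = 15.75
The first 4 terms are: [8.7, 11.05, 13.4, 15.75]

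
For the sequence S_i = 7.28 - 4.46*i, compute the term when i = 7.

S_7 = 7.28 + -4.46*7 = 7.28 + -31.22 = -23.94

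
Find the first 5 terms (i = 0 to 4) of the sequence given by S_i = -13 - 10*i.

This is an arithmetic sequence.
i=0: S_0 = -13 + -10*0 = -13
i=1: S_1 = -13 + -10*1 = -23
i=2: S_2 = -13 + -10*2 = -33
i=3: S_3 = -13 + -10*3 = -43
i=4: S_4 = -13 + -10*4 = -53
The first 5 terms are: [-13, -23, -33, -43, -53]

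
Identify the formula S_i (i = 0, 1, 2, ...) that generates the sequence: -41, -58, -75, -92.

Check differences: -58 - -41 = -17
-75 - -58 = -17
Common difference d = -17.
First term a = -41.
Formula: S_i = -41 - 17*i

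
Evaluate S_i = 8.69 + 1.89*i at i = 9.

S_9 = 8.69 + 1.89*9 = 8.69 + 17.01 = 25.7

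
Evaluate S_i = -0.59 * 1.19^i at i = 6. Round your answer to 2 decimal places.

S_6 = -0.59 * 1.19^6 ≈ -0.59 * 2.8398 ≈ -1.68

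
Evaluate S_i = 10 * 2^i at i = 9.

S_9 = 10 * 2^9 = 10 * 512 = 5120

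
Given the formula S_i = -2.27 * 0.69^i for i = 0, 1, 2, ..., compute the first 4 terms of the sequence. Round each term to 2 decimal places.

This is a geometric sequence.
i=0: S_0 = -2.27 * 0.69^0 = -2.27
i=1: S_1 = -2.27 * 0.69^1 ≈ -1.57
i=2: S_2 = -2.27 * 0.69^2 ≈ -1.08
i=3: S_3 = -2.27 * 0.69^3 ≈ -0.75
The first 4 terms are: [-2.27, -1.57, -1.08, -0.75]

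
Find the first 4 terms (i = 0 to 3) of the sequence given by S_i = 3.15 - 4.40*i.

This is an arithmetic sequence.
i=0: S_0 = 3.15 + -4.4*0 = 3.15
i=1: S_1 = 3.15 + -4.4*1 = -1.25
i=2: S_2 = 3.15 + -4.4*2 = -5.65
i=3: S_3 = 3.15 + -4.4*3 = -10.05
The first 4 terms are: [3.15, -1.25, -5.65, -10.05]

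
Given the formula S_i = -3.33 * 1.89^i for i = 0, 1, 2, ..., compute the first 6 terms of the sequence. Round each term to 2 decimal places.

This is a geometric sequence.
i=0: S_0 = -3.33 * 1.89^0 = -3.33
i=1: S_1 = -3.33 * 1.89^1 ≈ -6.29
i=2: S_2 = -3.33 * 1.89^2 ≈ -11.9
i=3: S_3 = -3.33 * 1.89^3 ≈ -22.48
i=4: S_4 = -3.33 * 1.89^4 ≈ -42.49
i=5: S_5 = -3.33 * 1.89^5 ≈ -80.31
The first 6 terms are: [-3.33, -6.29, -11.9, -22.48, -42.49, -80.31]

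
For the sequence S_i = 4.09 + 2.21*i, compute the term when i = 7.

S_7 = 4.09 + 2.21*7 = 4.09 + 15.47 = 19.56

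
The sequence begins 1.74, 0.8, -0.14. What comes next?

Differences: 0.8 - 1.74 = -0.94
This is an arithmetic sequence with common difference d = -0.94.
Next term = -0.14 + -0.94 = -1.08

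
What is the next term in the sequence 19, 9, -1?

Differences: 9 - 19 = -10
This is an arithmetic sequence with common difference d = -10.
Next term = -1 + -10 = -11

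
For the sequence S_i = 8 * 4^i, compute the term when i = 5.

S_5 = 8 * 4^5 = 8 * 1024 = 8192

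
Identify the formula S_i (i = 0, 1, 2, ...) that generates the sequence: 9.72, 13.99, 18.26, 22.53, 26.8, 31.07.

Check differences: 13.99 - 9.72 = 4.27
18.26 - 13.99 = 4.27
Common difference d = 4.27.
First term a = 9.72.
Formula: S_i = 9.72 + 4.27*i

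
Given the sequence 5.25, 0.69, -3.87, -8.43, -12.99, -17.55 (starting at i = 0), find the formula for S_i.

Check differences: 0.69 - 5.25 = -4.56
-3.87 - 0.69 = -4.56
Common difference d = -4.56.
First term a = 5.25.
Formula: S_i = 5.25 - 4.56*i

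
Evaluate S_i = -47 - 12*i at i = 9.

S_9 = -47 + -12*9 = -47 + -108 = -155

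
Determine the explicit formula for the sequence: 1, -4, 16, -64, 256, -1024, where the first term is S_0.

Check ratios: -4 / 1 = -4.0
Common ratio r = -4.
First term a = 1.
Formula: S_i = 1 * (-4)^i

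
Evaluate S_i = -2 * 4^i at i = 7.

S_7 = -2 * 4^7 = -2 * 16384 = -32768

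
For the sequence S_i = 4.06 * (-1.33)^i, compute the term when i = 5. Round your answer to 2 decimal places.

S_5 = 4.06 * (-1.33)^5 ≈ 4.06 * -4.1616 ≈ -16.9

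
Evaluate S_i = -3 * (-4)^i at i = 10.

S_10 = -3 * (-4)^10 = -3 * 1048576 = -3145728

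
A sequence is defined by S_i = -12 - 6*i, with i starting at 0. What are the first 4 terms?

This is an arithmetic sequence.
i=0: S_0 = -12 + -6*0 = -12
i=1: S_1 = -12 + -6*1 = -18
i=2: S_2 = -12 + -6*2 = -24
i=3: S_3 = -12 + -6*3 = -30
The first 4 terms are: [-12, -18, -24, -30]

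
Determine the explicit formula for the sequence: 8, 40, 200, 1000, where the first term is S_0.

Check ratios: 40 / 8 = 5.0
Common ratio r = 5.
First term a = 8.
Formula: S_i = 8 * 5^i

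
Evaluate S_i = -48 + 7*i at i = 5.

S_5 = -48 + 7*5 = -48 + 35 = -13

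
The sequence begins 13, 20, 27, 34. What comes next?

Differences: 20 - 13 = 7
This is an arithmetic sequence with common difference d = 7.
Next term = 34 + 7 = 41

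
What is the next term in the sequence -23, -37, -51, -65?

Differences: -37 - -23 = -14
This is an arithmetic sequence with common difference d = -14.
Next term = -65 + -14 = -79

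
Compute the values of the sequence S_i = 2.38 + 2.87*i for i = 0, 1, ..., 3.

This is an arithmetic sequence.
i=0: S_0 = 2.38 + 2.87*0 = 2.38
i=1: S_1 = 2.38 + 2.87*1 = 5.25
i=2: S_2 = 2.38 + 2.87*2 = 8.12
i=3: S_3 = 2.38 + 2.87*3 = 10.99
The first 4 terms are: [2.38, 5.25, 8.12, 10.99]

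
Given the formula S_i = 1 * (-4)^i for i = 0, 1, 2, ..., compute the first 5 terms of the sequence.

This is a geometric sequence.
i=0: S_0 = 1 * (-4)^0 = 1
i=1: S_1 = 1 * (-4)^1 = -4
i=2: S_2 = 1 * (-4)^2 = 16
i=3: S_3 = 1 * (-4)^3 = -64
i=4: S_4 = 1 * (-4)^4 = 256
The first 5 terms are: [1, -4, 16, -64, 256]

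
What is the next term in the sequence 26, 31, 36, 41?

Differences: 31 - 26 = 5
This is an arithmetic sequence with common difference d = 5.
Next term = 41 + 5 = 46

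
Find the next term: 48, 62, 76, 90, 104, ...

Differences: 62 - 48 = 14
This is an arithmetic sequence with common difference d = 14.
Next term = 104 + 14 = 118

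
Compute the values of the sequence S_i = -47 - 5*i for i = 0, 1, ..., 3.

This is an arithmetic sequence.
i=0: S_0 = -47 + -5*0 = -47
i=1: S_1 = -47 + -5*1 = -52
i=2: S_2 = -47 + -5*2 = -57
i=3: S_3 = -47 + -5*3 = -62
The first 4 terms are: [-47, -52, -57, -62]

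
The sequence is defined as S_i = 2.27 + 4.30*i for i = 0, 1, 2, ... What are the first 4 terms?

This is an arithmetic sequence.
i=0: S_0 = 2.27 + 4.3*0 = 2.27
i=1: S_1 = 2.27 + 4.3*1 = 6.57
i=2: S_2 = 2.27 + 4.3*2 = 10.87
i=3: S_3 = 2.27 + 4.3*3 = 15.17
The first 4 terms are: [2.27, 6.57, 10.87, 15.17]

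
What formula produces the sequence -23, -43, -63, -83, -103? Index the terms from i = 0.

Check differences: -43 - -23 = -20
-63 - -43 = -20
Common difference d = -20.
First term a = -23.
Formula: S_i = -23 - 20*i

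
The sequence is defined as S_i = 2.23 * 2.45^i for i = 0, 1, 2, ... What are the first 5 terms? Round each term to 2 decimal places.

This is a geometric sequence.
i=0: S_0 = 2.23 * 2.45^0 = 2.23
i=1: S_1 = 2.23 * 2.45^1 ≈ 5.46
i=2: S_2 = 2.23 * 2.45^2 ≈ 13.39
i=3: S_3 = 2.23 * 2.45^3 ≈ 32.79
i=4: S_4 = 2.23 * 2.45^4 ≈ 80.35
The first 5 terms are: [2.23, 5.46, 13.39, 32.79, 80.35]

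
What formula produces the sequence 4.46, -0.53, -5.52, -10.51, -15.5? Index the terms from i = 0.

Check differences: -0.53 - 4.46 = -4.99
-5.52 - -0.53 = -4.99
Common difference d = -4.99.
First term a = 4.46.
Formula: S_i = 4.46 - 4.99*i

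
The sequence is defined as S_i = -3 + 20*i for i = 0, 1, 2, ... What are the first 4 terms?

This is an arithmetic sequence.
i=0: S_0 = -3 + 20*0 = -3
i=1: S_1 = -3 + 20*1 = 17
i=2: S_2 = -3 + 20*2 = 37
i=3: S_3 = -3 + 20*3 = 57
The first 4 terms are: [-3, 17, 37, 57]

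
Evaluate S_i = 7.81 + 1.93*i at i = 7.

S_7 = 7.81 + 1.93*7 = 7.81 + 13.51 = 21.32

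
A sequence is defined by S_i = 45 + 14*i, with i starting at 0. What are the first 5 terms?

This is an arithmetic sequence.
i=0: S_0 = 45 + 14*0 = 45
i=1: S_1 = 45 + 14*1 = 59
i=2: S_2 = 45 + 14*2 = 73
i=3: S_3 = 45 + 14*3 = 87
i=4: S_4 = 45 + 14*4 = 101
The first 5 terms are: [45, 59, 73, 87, 101]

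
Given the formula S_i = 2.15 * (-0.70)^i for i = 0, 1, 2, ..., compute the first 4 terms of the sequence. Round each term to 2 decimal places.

This is a geometric sequence.
i=0: S_0 = 2.15 * (-0.7)^0 = 2.15
i=1: S_1 = 2.15 * (-0.7)^1 ≈ -1.51
i=2: S_2 = 2.15 * (-0.7)^2 ≈ 1.05
i=3: S_3 = 2.15 * (-0.7)^3 ≈ -0.74
The first 4 terms are: [2.15, -1.51, 1.05, -0.74]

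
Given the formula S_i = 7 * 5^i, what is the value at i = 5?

S_5 = 7 * 5^5 = 7 * 3125 = 21875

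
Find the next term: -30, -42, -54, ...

Differences: -42 - -30 = -12
This is an arithmetic sequence with common difference d = -12.
Next term = -54 + -12 = -66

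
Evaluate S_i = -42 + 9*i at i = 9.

S_9 = -42 + 9*9 = -42 + 81 = 39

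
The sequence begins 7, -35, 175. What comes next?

Ratios: -35 / 7 = -5.0
This is a geometric sequence with common ratio r = -5.
Next term = 175 * -5 = -875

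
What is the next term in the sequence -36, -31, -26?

Differences: -31 - -36 = 5
This is an arithmetic sequence with common difference d = 5.
Next term = -26 + 5 = -21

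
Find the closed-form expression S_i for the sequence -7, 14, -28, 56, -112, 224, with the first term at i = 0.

Check ratios: 14 / -7 = -2.0
Common ratio r = -2.
First term a = -7.
Formula: S_i = -7 * (-2)^i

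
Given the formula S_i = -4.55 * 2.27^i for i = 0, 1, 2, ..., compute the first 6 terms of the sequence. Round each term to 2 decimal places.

This is a geometric sequence.
i=0: S_0 = -4.55 * 2.27^0 = -4.55
i=1: S_1 = -4.55 * 2.27^1 ≈ -10.33
i=2: S_2 = -4.55 * 2.27^2 ≈ -23.45
i=3: S_3 = -4.55 * 2.27^3 ≈ -53.22
i=4: S_4 = -4.55 * 2.27^4 ≈ -120.81
i=5: S_5 = -4.55 * 2.27^5 ≈ -274.25
The first 6 terms are: [-4.55, -10.33, -23.45, -53.22, -120.81, -274.25]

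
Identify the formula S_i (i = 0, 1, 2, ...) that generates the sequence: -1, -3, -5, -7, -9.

Check differences: -3 - -1 = -2
-5 - -3 = -2
Common difference d = -2.
First term a = -1.
Formula: S_i = -1 - 2*i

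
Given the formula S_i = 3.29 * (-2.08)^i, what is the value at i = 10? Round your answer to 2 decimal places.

S_10 = 3.29 * (-2.08)^10 ≈ 3.29 * 1515.7701 ≈ 4986.88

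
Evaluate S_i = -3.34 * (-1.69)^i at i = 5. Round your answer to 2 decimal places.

S_5 = -3.34 * (-1.69)^5 ≈ -3.34 * -13.7858 ≈ 46.04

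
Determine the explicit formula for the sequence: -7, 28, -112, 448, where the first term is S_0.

Check ratios: 28 / -7 = -4.0
Common ratio r = -4.
First term a = -7.
Formula: S_i = -7 * (-4)^i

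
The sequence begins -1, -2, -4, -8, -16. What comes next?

Ratios: -2 / -1 = 2.0
This is a geometric sequence with common ratio r = 2.
Next term = -16 * 2 = -32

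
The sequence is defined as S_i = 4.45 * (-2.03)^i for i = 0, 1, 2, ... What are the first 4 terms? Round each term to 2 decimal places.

This is a geometric sequence.
i=0: S_0 = 4.45 * (-2.03)^0 = 4.45
i=1: S_1 = 4.45 * (-2.03)^1 ≈ -9.03
i=2: S_2 = 4.45 * (-2.03)^2 ≈ 18.34
i=3: S_3 = 4.45 * (-2.03)^3 ≈ -37.23
The first 4 terms are: [4.45, -9.03, 18.34, -37.23]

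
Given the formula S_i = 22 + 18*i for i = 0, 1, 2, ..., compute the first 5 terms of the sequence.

This is an arithmetic sequence.
i=0: S_0 = 22 + 18*0 = 22
i=1: S_1 = 22 + 18*1 = 40
i=2: S_2 = 22 + 18*2 = 58
i=3: S_3 = 22 + 18*3 = 76
i=4: S_4 = 22 + 18*4 = 94
The first 5 terms are: [22, 40, 58, 76, 94]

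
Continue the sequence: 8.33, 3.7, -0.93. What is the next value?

Differences: 3.7 - 8.33 = -4.63
This is an arithmetic sequence with common difference d = -4.63.
Next term = -0.93 + -4.63 = -5.56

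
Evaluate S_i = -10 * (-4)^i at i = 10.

S_10 = -10 * (-4)^10 = -10 * 1048576 = -10485760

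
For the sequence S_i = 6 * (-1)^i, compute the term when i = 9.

S_9 = 6 * (-1)^9 = 6 * -1 = -6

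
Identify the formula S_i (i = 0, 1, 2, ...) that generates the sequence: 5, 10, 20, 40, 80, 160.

Check ratios: 10 / 5 = 2.0
Common ratio r = 2.
First term a = 5.
Formula: S_i = 5 * 2^i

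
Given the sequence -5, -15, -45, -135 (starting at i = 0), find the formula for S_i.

Check ratios: -15 / -5 = 3.0
Common ratio r = 3.
First term a = -5.
Formula: S_i = -5 * 3^i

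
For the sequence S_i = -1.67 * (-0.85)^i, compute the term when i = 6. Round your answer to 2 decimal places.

S_6 = -1.67 * (-0.85)^6 ≈ -1.67 * 0.3771 ≈ -0.63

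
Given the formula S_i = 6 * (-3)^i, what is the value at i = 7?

S_7 = 6 * (-3)^7 = 6 * -2187 = -13122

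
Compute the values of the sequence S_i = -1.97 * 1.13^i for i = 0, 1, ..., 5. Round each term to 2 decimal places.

This is a geometric sequence.
i=0: S_0 = -1.97 * 1.13^0 = -1.97
i=1: S_1 = -1.97 * 1.13^1 ≈ -2.23
i=2: S_2 = -1.97 * 1.13^2 ≈ -2.52
i=3: S_3 = -1.97 * 1.13^3 ≈ -2.84
i=4: S_4 = -1.97 * 1.13^4 ≈ -3.21
i=5: S_5 = -1.97 * 1.13^5 ≈ -3.63
The first 6 terms are: [-1.97, -2.23, -2.52, -2.84, -3.21, -3.63]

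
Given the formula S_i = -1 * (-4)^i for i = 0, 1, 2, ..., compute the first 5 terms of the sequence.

This is a geometric sequence.
i=0: S_0 = -1 * (-4)^0 = -1
i=1: S_1 = -1 * (-4)^1 = 4
i=2: S_2 = -1 * (-4)^2 = -16
i=3: S_3 = -1 * (-4)^3 = 64
i=4: S_4 = -1 * (-4)^4 = -256
The first 5 terms are: [-1, 4, -16, 64, -256]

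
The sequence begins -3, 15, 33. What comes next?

Differences: 15 - -3 = 18
This is an arithmetic sequence with common difference d = 18.
Next term = 33 + 18 = 51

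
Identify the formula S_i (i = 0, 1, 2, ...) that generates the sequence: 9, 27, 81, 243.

Check ratios: 27 / 9 = 3.0
Common ratio r = 3.
First term a = 9.
Formula: S_i = 9 * 3^i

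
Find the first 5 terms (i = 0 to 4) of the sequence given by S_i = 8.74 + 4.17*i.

This is an arithmetic sequence.
i=0: S_0 = 8.74 + 4.17*0 = 8.74
i=1: S_1 = 8.74 + 4.17*1 = 12.91
i=2: S_2 = 8.74 + 4.17*2 = 17.08
i=3: S_3 = 8.74 + 4.17*3 = 21.25
i=4: S_4 = 8.74 + 4.17*4 = 25.42
The first 5 terms are: [8.74, 12.91, 17.08, 21.25, 25.42]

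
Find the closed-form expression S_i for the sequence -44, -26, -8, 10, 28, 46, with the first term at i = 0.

Check differences: -26 - -44 = 18
-8 - -26 = 18
Common difference d = 18.
First term a = -44.
Formula: S_i = -44 + 18*i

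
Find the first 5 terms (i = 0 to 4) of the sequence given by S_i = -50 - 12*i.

This is an arithmetic sequence.
i=0: S_0 = -50 + -12*0 = -50
i=1: S_1 = -50 + -12*1 = -62
i=2: S_2 = -50 + -12*2 = -74
i=3: S_3 = -50 + -12*3 = -86
i=4: S_4 = -50 + -12*4 = -98
The first 5 terms are: [-50, -62, -74, -86, -98]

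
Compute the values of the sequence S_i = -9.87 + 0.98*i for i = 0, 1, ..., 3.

This is an arithmetic sequence.
i=0: S_0 = -9.87 + 0.98*0 = -9.87
i=1: S_1 = -9.87 + 0.98*1 = -8.89
i=2: S_2 = -9.87 + 0.98*2 = -7.91
i=3: S_3 = -9.87 + 0.98*3 = -6.93
The first 4 terms are: [-9.87, -8.89, -7.91, -6.93]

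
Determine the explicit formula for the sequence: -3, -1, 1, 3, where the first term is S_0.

Check differences: -1 - -3 = 2
1 - -1 = 2
Common difference d = 2.
First term a = -3.
Formula: S_i = -3 + 2*i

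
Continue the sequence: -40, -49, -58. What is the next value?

Differences: -49 - -40 = -9
This is an arithmetic sequence with common difference d = -9.
Next term = -58 + -9 = -67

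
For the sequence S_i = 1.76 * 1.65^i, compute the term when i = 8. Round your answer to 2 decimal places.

S_8 = 1.76 * 1.65^8 ≈ 1.76 * 54.9378 ≈ 96.69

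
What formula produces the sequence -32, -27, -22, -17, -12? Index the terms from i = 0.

Check differences: -27 - -32 = 5
-22 - -27 = 5
Common difference d = 5.
First term a = -32.
Formula: S_i = -32 + 5*i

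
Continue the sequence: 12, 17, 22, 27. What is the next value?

Differences: 17 - 12 = 5
This is an arithmetic sequence with common difference d = 5.
Next term = 27 + 5 = 32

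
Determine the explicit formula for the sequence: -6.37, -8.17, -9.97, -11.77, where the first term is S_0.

Check differences: -8.17 - -6.37 = -1.8
-9.97 - -8.17 = -1.8
Common difference d = -1.8.
First term a = -6.37.
Formula: S_i = -6.37 - 1.80*i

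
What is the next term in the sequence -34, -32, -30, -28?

Differences: -32 - -34 = 2
This is an arithmetic sequence with common difference d = 2.
Next term = -28 + 2 = -26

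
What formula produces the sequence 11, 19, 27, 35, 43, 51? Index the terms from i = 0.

Check differences: 19 - 11 = 8
27 - 19 = 8
Common difference d = 8.
First term a = 11.
Formula: S_i = 11 + 8*i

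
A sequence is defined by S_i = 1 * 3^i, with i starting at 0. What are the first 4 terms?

This is a geometric sequence.
i=0: S_0 = 1 * 3^0 = 1
i=1: S_1 = 1 * 3^1 = 3
i=2: S_2 = 1 * 3^2 = 9
i=3: S_3 = 1 * 3^3 = 27
The first 4 terms are: [1, 3, 9, 27]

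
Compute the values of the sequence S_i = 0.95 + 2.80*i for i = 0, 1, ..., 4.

This is an arithmetic sequence.
i=0: S_0 = 0.95 + 2.8*0 = 0.95
i=1: S_1 = 0.95 + 2.8*1 = 3.75
i=2: S_2 = 0.95 + 2.8*2 = 6.55
i=3: S_3 = 0.95 + 2.8*3 = 9.35
i=4: S_4 = 0.95 + 2.8*4 = 12.15
The first 5 terms are: [0.95, 3.75, 6.55, 9.35, 12.15]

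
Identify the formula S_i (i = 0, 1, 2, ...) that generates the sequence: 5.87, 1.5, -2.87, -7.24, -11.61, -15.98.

Check differences: 1.5 - 5.87 = -4.37
-2.87 - 1.5 = -4.37
Common difference d = -4.37.
First term a = 5.87.
Formula: S_i = 5.87 - 4.37*i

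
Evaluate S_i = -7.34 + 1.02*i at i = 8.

S_8 = -7.34 + 1.02*8 = -7.34 + 8.16 = 0.82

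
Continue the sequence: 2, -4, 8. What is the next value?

Ratios: -4 / 2 = -2.0
This is a geometric sequence with common ratio r = -2.
Next term = 8 * -2 = -16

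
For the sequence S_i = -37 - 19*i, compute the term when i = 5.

S_5 = -37 + -19*5 = -37 + -95 = -132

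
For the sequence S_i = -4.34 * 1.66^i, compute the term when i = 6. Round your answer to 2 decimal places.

S_6 = -4.34 * 1.66^6 ≈ -4.34 * 20.9242 ≈ -90.81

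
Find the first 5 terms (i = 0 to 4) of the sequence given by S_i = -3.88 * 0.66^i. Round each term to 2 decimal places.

This is a geometric sequence.
i=0: S_0 = -3.88 * 0.66^0 = -3.88
i=1: S_1 = -3.88 * 0.66^1 ≈ -2.56
i=2: S_2 = -3.88 * 0.66^2 ≈ -1.69
i=3: S_3 = -3.88 * 0.66^3 ≈ -1.12
i=4: S_4 = -3.88 * 0.66^4 ≈ -0.74
The first 5 terms are: [-3.88, -2.56, -1.69, -1.12, -0.74]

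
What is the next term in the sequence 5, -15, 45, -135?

Ratios: -15 / 5 = -3.0
This is a geometric sequence with common ratio r = -3.
Next term = -135 * -3 = 405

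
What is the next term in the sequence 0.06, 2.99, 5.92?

Differences: 2.99 - 0.06 = 2.93
This is an arithmetic sequence with common difference d = 2.93.
Next term = 5.92 + 2.93 = 8.85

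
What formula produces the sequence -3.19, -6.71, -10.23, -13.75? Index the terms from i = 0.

Check differences: -6.71 - -3.19 = -3.52
-10.23 - -6.71 = -3.52
Common difference d = -3.52.
First term a = -3.19.
Formula: S_i = -3.19 - 3.52*i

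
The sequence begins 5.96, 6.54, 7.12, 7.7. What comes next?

Differences: 6.54 - 5.96 = 0.58
This is an arithmetic sequence with common difference d = 0.58.
Next term = 7.7 + 0.58 = 8.28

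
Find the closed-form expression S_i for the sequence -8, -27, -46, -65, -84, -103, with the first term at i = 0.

Check differences: -27 - -8 = -19
-46 - -27 = -19
Common difference d = -19.
First term a = -8.
Formula: S_i = -8 - 19*i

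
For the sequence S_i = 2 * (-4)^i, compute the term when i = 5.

S_5 = 2 * (-4)^5 = 2 * -1024 = -2048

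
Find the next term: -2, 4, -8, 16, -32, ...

Ratios: 4 / -2 = -2.0
This is a geometric sequence with common ratio r = -2.
Next term = -32 * -2 = 64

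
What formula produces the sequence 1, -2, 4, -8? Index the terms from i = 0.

Check ratios: -2 / 1 = -2.0
Common ratio r = -2.
First term a = 1.
Formula: S_i = 1 * (-2)^i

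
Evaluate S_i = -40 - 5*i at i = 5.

S_5 = -40 + -5*5 = -40 + -25 = -65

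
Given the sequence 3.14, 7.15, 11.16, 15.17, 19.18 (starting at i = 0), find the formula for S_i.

Check differences: 7.15 - 3.14 = 4.01
11.16 - 7.15 = 4.01
Common difference d = 4.01.
First term a = 3.14.
Formula: S_i = 3.14 + 4.01*i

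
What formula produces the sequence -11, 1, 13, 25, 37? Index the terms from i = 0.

Check differences: 1 - -11 = 12
13 - 1 = 12
Common difference d = 12.
First term a = -11.
Formula: S_i = -11 + 12*i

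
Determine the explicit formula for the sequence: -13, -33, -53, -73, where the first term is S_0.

Check differences: -33 - -13 = -20
-53 - -33 = -20
Common difference d = -20.
First term a = -13.
Formula: S_i = -13 - 20*i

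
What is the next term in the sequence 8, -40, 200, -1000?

Ratios: -40 / 8 = -5.0
This is a geometric sequence with common ratio r = -5.
Next term = -1000 * -5 = 5000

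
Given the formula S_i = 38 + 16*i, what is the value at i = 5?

S_5 = 38 + 16*5 = 38 + 80 = 118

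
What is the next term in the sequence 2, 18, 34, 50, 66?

Differences: 18 - 2 = 16
This is an arithmetic sequence with common difference d = 16.
Next term = 66 + 16 = 82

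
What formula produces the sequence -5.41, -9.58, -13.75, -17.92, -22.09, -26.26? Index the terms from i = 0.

Check differences: -9.58 - -5.41 = -4.17
-13.75 - -9.58 = -4.17
Common difference d = -4.17.
First term a = -5.41.
Formula: S_i = -5.41 - 4.17*i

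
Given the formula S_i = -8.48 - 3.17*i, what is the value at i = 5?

S_5 = -8.48 + -3.17*5 = -8.48 + -15.85 = -24.33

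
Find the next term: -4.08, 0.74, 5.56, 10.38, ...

Differences: 0.74 - -4.08 = 4.82
This is an arithmetic sequence with common difference d = 4.82.
Next term = 10.38 + 4.82 = 15.2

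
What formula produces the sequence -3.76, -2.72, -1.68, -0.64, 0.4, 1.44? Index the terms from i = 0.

Check differences: -2.72 - -3.76 = 1.04
-1.68 - -2.72 = 1.04
Common difference d = 1.04.
First term a = -3.76.
Formula: S_i = -3.76 + 1.04*i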